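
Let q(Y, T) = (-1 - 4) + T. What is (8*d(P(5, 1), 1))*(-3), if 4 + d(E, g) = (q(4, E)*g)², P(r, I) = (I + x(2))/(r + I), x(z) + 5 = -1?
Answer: -2162/3 ≈ -720.67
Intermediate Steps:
x(z) = -6 (x(z) = -5 - 1 = -6)
q(Y, T) = -5 + T
P(r, I) = (-6 + I)/(I + r) (P(r, I) = (I - 6)/(r + I) = (-6 + I)/(I + r))
d(E, g) = -4 + g²*(-5 + E)² (d(E, g) = -4 + ((-5 + E)*g)² = -4 + (g*(-5 + E))² = -4 + g²*(-5 + E)²)
(8*d(P(5, 1), 1))*(-3) = (8*(-4 + 1²*(-5 + (-6 + 1)/(1 + 5))²))*(-3) = (8*(-4 + 1*(-5 - 5/6)²))*(-3) = (8*(-4 + 1*(-5 + (⅙)*(-5))²))*(-3) = (8*(-4 + 1*(-5 - ⅚)²))*(-3) = (8*(-4 + 1*(-35/6)²))*(-3) = (8*(-4 + 1*(1225/36)))*(-3) = (8*(-4 + 1225/36))*(-3) = (8*(1081/36))*(-3) = (2162/9)*(-3) = -2162/3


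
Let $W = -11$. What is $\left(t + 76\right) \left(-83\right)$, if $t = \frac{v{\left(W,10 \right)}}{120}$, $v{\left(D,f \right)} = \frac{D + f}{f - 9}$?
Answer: $- \frac{756877}{120} \approx -6307.3$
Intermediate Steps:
$v{\left(D,f \right)} = \frac{D + f}{-9 + f}$
$t = - \frac{1}{120}$ ($t = \frac{\frac{1}{-9 + 10} \left(-11 + 10\right)}{120} = 1^{-1} \left(-1\right) \frac{1}{120} = 1 \left(-1\right) \frac{1}{120} = \left(-1\right) \frac{1}{120} = - \frac{1}{120} \approx -0.0083333$)
$\left(t + 76\right) \left(-83\right) = \left(- \frac{1}{120} + 76\right) \left(-83\right) = \frac{9119}{120} \left(-83\right) = - \frac{756877}{120}$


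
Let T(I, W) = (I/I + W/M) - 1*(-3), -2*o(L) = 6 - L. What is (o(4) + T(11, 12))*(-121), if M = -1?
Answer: 1089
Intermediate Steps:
o(L) = -3 + L/2 (o(L) = -(6 - L)/2 = -3 + L/2)
T(I, W) = 4 - W (T(I, W) = (I/I + W/(-1)) - 1*(-3) = (1 + W*(-1)) + 3 = (1 - W) + 3 = 4 - W)
(o(4) + T(11, 12))*(-121) = ((-3 + (½)*4) + (4 - 1*12))*(-121) = ((-3 + 2) + (4 - 12))*(-121) = (-1 - 8)*(-121) = -9*(-121) = 1089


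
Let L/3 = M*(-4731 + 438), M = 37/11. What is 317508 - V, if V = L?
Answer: 3969111/11 ≈ 3.6083e+5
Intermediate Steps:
M = 37/11 (M = 37*(1/11) = 37/11 ≈ 3.3636)
L = -476523/11 (L = 3*(37*(-4731 + 438)/11) = 3*((37/11)*(-4293)) = 3*(-158841/11) = -476523/11 ≈ -43320.)
V = -476523/11 ≈ -43320.
317508 - V = 317508 - 1*(-476523/11) = 317508 + 476523/11 = 3969111/11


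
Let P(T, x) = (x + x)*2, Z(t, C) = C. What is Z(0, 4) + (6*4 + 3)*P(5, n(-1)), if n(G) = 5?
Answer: 544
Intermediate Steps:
P(T, x) = 4*x (P(T, x) = (2*x)*2 = 4*x)
Z(0, 4) + (6*4 + 3)*P(5, n(-1)) = 4 + (6*4 + 3)*(4*5) = 4 + (24 + 3)*20 = 4 + 27*20 = 4 + 540 = 544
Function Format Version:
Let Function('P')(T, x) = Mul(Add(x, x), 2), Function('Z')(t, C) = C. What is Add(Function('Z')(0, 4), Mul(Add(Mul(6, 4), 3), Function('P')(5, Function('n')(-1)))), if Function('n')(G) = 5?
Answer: 544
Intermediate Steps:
Function('P')(T, x) = Mul(4, x) (Function('P')(T, x) = Mul(Mul(2, x), 2) = Mul(4, x))
Add(Function('Z')(0, 4), Mul(Add(Mul(6, 4), 3), Function('P')(5, Function('n')(-1)))) = Add(4, Mul(Add(Mul(6, 4), 3), Mul(4, 5))) = Add(4, Mul(Add(24, 3), 20)) = Add(4, Mul(27, 20)) = Add(4, 540) = 544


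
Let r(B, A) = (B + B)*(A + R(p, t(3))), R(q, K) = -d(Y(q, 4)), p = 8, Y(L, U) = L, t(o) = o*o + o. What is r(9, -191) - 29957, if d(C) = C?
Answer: -33539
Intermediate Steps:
t(o) = o + o**2 (t(o) = o**2 + o = o + o**2)
R(q, K) = -q
r(B, A) = 2*B*(-8 + A) (r(B, A) = (B + B)*(A - 1*8) = (2*B)*(A - 8) = (2*B)*(-8 + A) = 2*B*(-8 + A))
r(9, -191) - 29957 = 2*9*(-8 - 191) - 29957 = 2*9*(-199) - 29957 = -3582 - 29957 = -33539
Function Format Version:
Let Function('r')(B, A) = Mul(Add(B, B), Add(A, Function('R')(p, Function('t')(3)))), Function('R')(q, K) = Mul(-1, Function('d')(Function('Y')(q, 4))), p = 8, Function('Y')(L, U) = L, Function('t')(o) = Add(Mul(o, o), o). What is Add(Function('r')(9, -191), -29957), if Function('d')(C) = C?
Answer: -33539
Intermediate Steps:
Function('t')(o) = Add(o, Pow(o, 2)) (Function('t')(o) = Add(Pow(o, 2), o) = Add(o, Pow(o, 2)))
Function('R')(q, K) = Mul(-1, q)
Function('r')(B, A) = Mul(2, B, Add(-8, A)) (Function('r')(B, A) = Mul(Add(B, B), Add(A, Mul(-1, 8))) = Mul(Mul(2, B), Add(A, -8)) = Mul(Mul(2, B), Add(-8, A)) = Mul(2, B, Add(-8, A)))
Add(Function('r')(9, -191), -29957) = Add(Mul(2, 9, Add(-8, -191)), -29957) = Add(Mul(2, 9, -199), -29957) = Add(-3582, -29957) = -33539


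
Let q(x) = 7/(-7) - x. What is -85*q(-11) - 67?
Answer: -917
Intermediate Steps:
q(x) = -1 - x (q(x) = 7*(-1/7) - x = -1 - x)
-85*q(-11) - 67 = -85*(-1 - 1*(-11)) - 67 = -85*(-1 + 11) - 67 = -85*10 - 67 = -850 - 67 = -917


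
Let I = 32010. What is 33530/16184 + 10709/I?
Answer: 44521777/18501780 ≈ 2.4063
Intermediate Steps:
33530/16184 + 10709/I = 33530/16184 + 10709/32010 = 33530*(1/16184) + 10709*(1/32010) = 2395/1156 + 10709/32010 = 44521777/18501780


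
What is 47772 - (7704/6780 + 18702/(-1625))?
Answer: 8774038176/183625 ≈ 47782.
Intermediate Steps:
47772 - (7704/6780 + 18702/(-1625)) = 47772 - (7704*(1/6780) + 18702*(-1/1625)) = 47772 - (642/565 - 18702/1625) = 47772 - 1*(-1904676/183625) = 47772 + 1904676/183625 = 8774038176/183625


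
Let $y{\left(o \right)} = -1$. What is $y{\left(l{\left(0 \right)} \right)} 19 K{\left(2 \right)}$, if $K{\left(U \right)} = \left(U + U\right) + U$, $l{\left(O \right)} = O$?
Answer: $-114$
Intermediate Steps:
$K{\left(U \right)} = 3 U$ ($K{\left(U \right)} = 2 U + U = 3 U$)
$y{\left(l{\left(0 \right)} \right)} 19 K{\left(2 \right)} = \left(-1\right) 19 \cdot 3 \cdot 2 = \left(-19\right) 6 = -114$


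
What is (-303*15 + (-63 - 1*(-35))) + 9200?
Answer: 4627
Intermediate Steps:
(-303*15 + (-63 - 1*(-35))) + 9200 = (-4545 + (-63 + 35)) + 9200 = (-4545 - 28) + 9200 = -4573 + 9200 = 4627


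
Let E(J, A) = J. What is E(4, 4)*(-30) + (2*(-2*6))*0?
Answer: -120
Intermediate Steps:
E(4, 4)*(-30) + (2*(-2*6))*0 = 4*(-30) + (2*(-2*6))*0 = -120 + (2*(-12))*0 = -120 - 24*0 = -120 + 0 = -120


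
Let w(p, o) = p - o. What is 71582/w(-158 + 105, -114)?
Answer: 71582/61 ≈ 1173.5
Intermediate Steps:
71582/w(-158 + 105, -114) = 71582/((-158 + 105) - 1*(-114)) = 71582/(-53 + 114) = 71582/61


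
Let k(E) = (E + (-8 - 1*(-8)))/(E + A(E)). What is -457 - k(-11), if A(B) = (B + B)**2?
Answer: -19650/43 ≈ -456.98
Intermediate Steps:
A(B) = 4*B**2 (A(B) = (2*B)**2 = 4*B**2)
k(E) = E/(E + 4*E**2) (k(E) = (E + (-8 - 1*(-8)))/(E + 4*E**2) = (E + (-8 + 8))/(E + 4*E**2) = (E + 0)/(E + 4*E**2) = E/(E + 4*E**2))
-457 - k(-11) = -457 - 1/(1 + 4*(-11)) = -457 - 1/(1 - 44) = -457 - 1/(-43) = -457 - 1*(-1/43) = -457 + 1/43 = -19650/43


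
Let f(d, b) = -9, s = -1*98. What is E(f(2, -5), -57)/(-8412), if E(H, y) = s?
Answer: 49/4206 ≈ 0.011650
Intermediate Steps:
s = -98
E(H, y) = -98
E(f(2, -5), -57)/(-8412) = -98/(-8412) = -98*(-1/8412) = 49/4206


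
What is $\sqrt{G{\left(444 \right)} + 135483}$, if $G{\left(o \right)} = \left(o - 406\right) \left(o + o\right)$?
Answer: $3 \sqrt{18803} \approx 411.37$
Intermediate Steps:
$G{\left(o \right)} = 2 o \left(-406 + o\right)$ ($G{\left(o \right)} = \left(-406 + o\right) 2 o = 2 o \left(-406 + o\right)$)
$\sqrt{G{\left(444 \right)} + 135483} = \sqrt{2 \cdot 444 \left(-406 + 444\right) + 135483} = \sqrt{2 \cdot 444 \cdot 38 + 135483} = \sqrt{33744 + 135483} = \sqrt{169227} = 3 \sqrt{18803}$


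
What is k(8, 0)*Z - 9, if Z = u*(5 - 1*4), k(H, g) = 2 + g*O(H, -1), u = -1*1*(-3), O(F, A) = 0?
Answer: -3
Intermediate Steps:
u = 3 (u = -1*(-3) = 3)
k(H, g) = 2 (k(H, g) = 2 + g*0 = 2 + 0 = 2)
Z = 3 (Z = 3*(5 - 1*4) = 3*(5 - 4) = 3*1 = 3)
k(8, 0)*Z - 9 = 2*3 - 9 = 6 - 9 = -3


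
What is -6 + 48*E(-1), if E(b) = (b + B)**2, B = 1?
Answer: -6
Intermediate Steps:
E(b) = (1 + b)**2 (E(b) = (b + 1)**2 = (1 + b)**2)
-6 + 48*E(-1) = -6 + 48*(1 - 1)**2 = -6 + 48*0**2 = -6 + 48*0 = -6 + 0 = -6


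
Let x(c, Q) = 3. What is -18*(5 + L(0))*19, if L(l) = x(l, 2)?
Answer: -2736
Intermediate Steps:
L(l) = 3
-18*(5 + L(0))*19 = -18*(5 + 3)*19 = -144*19 = -18*152 = -2736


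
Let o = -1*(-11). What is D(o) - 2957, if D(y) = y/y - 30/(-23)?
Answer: -67958/23 ≈ -2954.7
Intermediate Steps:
o = 11
D(y) = 53/23 (D(y) = 1 - 30*(-1/23) = 1 + 30/23 = 53/23)
D(o) - 2957 = 53/23 - 2957 = -67958/23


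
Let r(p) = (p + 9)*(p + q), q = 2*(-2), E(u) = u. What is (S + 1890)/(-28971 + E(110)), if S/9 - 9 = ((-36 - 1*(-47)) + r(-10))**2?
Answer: -7596/28861 ≈ -0.26319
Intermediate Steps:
q = -4
r(p) = (-4 + p)*(9 + p) (r(p) = (p + 9)*(p - 4) = (9 + p)*(-4 + p) = (-4 + p)*(9 + p))
S = 5706 (S = 81 + 9*((-36 - 1*(-47)) + (-36 + (-10)**2 + 5*(-10)))**2 = 81 + 9*((-36 + 47) + (-36 + 100 - 50))**2 = 81 + 9*(11 + 14)**2 = 81 + 9*25**2 = 81 + 9*625 = 81 + 5625 = 5706)
(S + 1890)/(-28971 + E(110)) = (5706 + 1890)/(-28971 + 110) = 7596/(-28861) = 7596*(-1/28861) = -7596/28861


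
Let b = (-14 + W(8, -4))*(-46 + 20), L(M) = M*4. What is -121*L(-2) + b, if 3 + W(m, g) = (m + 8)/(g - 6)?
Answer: 7258/5 ≈ 1451.6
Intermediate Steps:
W(m, g) = -3 + (8 + m)/(-6 + g) (W(m, g) = -3 + (m + 8)/(g - 6) = -3 + (8 + m)/(-6 + g))
L(M) = 4*M
b = 2418/5 (b = (-14 + (26 + 8 - 3*(-4))/(-6 - 4))*(-46 + 20) = (-14 + (26 + 8 + 12)/(-10))*(-26) = (-14 - 1/10*46)*(-26) = (-14 - 23/5)*(-26) = -93/5*(-26) = 2418/5 ≈ 483.60)
-121*L(-2) + b = -484*(-2) + 2418/5 = -121*(-8) + 2418/5 = 968 + 2418/5 = 7258/5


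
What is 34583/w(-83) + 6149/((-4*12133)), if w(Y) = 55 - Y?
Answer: 76251527/304428 ≈ 250.47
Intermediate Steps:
34583/w(-83) + 6149/((-4*12133)) = 34583/(55 - 1*(-83)) + 6149/((-4*12133)) = 34583/(55 + 83) + 6149/(-48532) = 34583/138 + 6149*(-1/48532) = 34583*(1/138) - 559/4412 = 34583/138 - 559/4412 = 76251527/304428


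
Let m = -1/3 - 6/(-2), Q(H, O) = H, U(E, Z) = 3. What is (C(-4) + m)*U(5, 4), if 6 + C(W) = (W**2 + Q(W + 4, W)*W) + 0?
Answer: 38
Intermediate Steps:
C(W) = -6 + W**2 + W*(4 + W) (C(W) = -6 + ((W**2 + (W + 4)*W) + 0) = -6 + ((W**2 + (4 + W)*W) + 0) = -6 + ((W**2 + W*(4 + W)) + 0) = -6 + (W**2 + W*(4 + W)) = -6 + W**2 + W*(4 + W))
m = 8/3 (m = -1*1/3 - 6*(-1/2) = -1/3 + 3 = 8/3 ≈ 2.6667)
(C(-4) + m)*U(5, 4) = ((-6 + (-4)**2 - 4*(4 - 4)) + 8/3)*3 = ((-6 + 16 - 4*0) + 8/3)*3 = ((-6 + 16 + 0) + 8/3)*3 = (10 + 8/3)*3 = (38/3)*3 = 38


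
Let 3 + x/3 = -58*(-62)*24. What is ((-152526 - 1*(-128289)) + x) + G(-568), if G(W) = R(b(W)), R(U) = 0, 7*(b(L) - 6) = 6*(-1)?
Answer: 234666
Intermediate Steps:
b(L) = 36/7 (b(L) = 6 + (6*(-1))/7 = 6 + (1/7)*(-6) = 6 - 6/7 = 36/7)
G(W) = 0
x = 258903 (x = -9 + 3*(-58*(-62)*24) = -9 + 3*(3596*24) = -9 + 3*86304 = -9 + 258912 = 258903)
((-152526 - 1*(-128289)) + x) + G(-568) = ((-152526 - 1*(-128289)) + 258903) + 0 = ((-152526 + 128289) + 258903) + 0 = (-24237 + 258903) + 0 = 234666 + 0 = 234666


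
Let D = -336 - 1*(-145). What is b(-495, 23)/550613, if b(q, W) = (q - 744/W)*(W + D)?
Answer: 291096/1809157 ≈ 0.16090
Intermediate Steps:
D = -191 (D = -336 + 145 = -191)
b(q, W) = (-191 + W)*(q - 744/W) (b(q, W) = (q - 744/W)*(W - 191) = (q - 744/W)*(-191 + W) = (-191 + W)*(q - 744/W))
b(-495, 23)/550613 = (-744 - 191*(-495) + 142104/23 + 23*(-495))/550613 = (-744 + 94545 + 142104*(1/23) - 11385)*(1/550613) = (-744 + 94545 + 142104/23 - 11385)*(1/550613) = (2037672/23)*(1/550613) = 291096/1809157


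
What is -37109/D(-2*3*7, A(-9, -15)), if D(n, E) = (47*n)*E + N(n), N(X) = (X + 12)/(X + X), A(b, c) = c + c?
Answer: -519526/829085 ≈ -0.62663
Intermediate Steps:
A(b, c) = 2*c
N(X) = (12 + X)/(2*X) (N(X) = (12 + X)/((2*X)) = (12 + X)*(1/(2*X)) = (12 + X)/(2*X))
D(n, E) = (12 + n)/(2*n) + 47*E*n (D(n, E) = (47*n)*E + (12 + n)/(2*n) = 47*E*n + (12 + n)/(2*n) = (12 + n)/(2*n) + 47*E*n)
-37109/D(-2*3*7, A(-9, -15)) = -37109/(1/2 + 6/((-2*3*7)) + 47*(2*(-15))*(-2*3*7)) = -37109/(1/2 + 6/((-6*7)) + 47*(-30)*(-6*7)) = -37109/(1/2 + 6/(-42) + 47*(-30)*(-42)) = -37109/(1/2 + 6*(-1/42) + 59220) = -37109/(1/2 - 1/7 + 59220) = -37109/829085/14 = -37109*14/829085 = -519526/829085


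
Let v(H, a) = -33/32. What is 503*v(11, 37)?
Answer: -16599/32 ≈ -518.72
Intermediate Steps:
v(H, a) = -33/32 (v(H, a) = -33*1/32 = -33/32)
503*v(11, 37) = 503*(-33/32) = -16599/32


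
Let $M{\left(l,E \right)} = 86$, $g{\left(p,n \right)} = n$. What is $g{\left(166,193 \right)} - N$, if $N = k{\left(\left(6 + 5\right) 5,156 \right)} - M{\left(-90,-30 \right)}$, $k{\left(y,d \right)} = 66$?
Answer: $213$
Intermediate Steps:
$N = -20$ ($N = 66 - 86 = -20$)
$g{\left(166,193 \right)} - N = 193 - -20 = 193 + 20 = 213$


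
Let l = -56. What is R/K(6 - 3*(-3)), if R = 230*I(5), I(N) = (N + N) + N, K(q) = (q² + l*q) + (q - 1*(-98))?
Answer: -1725/251 ≈ -6.8725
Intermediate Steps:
K(q) = 98 + q² - 55*q (K(q) = (q² - 56*q) + (q - 1*(-98)) = (q² - 56*q) + (q + 98) = (q² - 56*q) + (98 + q) = 98 + q² - 55*q)
I(N) = 3*N (I(N) = 2*N + N = 3*N)
R = 3450 (R = 230*(3*5) = 230*15 = 3450)
R/K(6 - 3*(-3)) = 3450/(98 + (6 - 3*(-3))² - 55*(6 - 3*(-3))) = 3450/(98 + (6 + 9)² - 55*(6 + 9)) = 3450/(98 + 15² - 55*15) = 3450/(98 + 225 - 825) = 3450/(-502) = 3450*(-1/502) = -1725/251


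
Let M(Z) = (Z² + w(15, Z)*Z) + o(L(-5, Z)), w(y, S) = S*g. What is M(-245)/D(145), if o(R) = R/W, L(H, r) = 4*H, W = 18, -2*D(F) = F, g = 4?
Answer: -1080446/261 ≈ -4139.6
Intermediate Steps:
D(F) = -F/2
o(R) = R/18
w(y, S) = 4*S (w(y, S) = S*4 = 4*S)
M(Z) = -10/9 + 5*Z² (M(Z) = (Z² + (4*Z)*Z) + (4*(-5))/18 = (Z² + 4*Z²) + (1/18)*(-20) = 5*Z² - 10/9 = -10/9 + 5*Z²)
M(-245)/D(145) = (-10/9 + 5*(-245)²)/((-½*145)) = (-10/9 + 5*60025)/(-145/2) = (-10/9 + 300125)*(-2/145) = (2701115/9)*(-2/145) = -1080446/261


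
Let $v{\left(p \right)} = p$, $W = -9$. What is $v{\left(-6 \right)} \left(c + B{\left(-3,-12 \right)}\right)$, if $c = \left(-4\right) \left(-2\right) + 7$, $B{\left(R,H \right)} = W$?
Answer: $-36$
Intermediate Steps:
$B{\left(R,H \right)} = -9$
$c = 15$ ($c = 8 + 7 = 15$)
$v{\left(-6 \right)} \left(c + B{\left(-3,-12 \right)}\right) = - 6 \left(15 - 9\right) = \left(-6\right) 6 = -36$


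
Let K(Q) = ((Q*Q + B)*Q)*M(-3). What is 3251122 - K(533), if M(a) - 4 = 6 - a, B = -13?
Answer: -1965111482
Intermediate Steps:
M(a) = 10 - a (M(a) = 4 + (6 - a) = 10 - a)
K(Q) = 13*Q*(-13 + Q²) (K(Q) = ((Q*Q - 13)*Q)*(10 - 1*(-3)) = ((Q² - 13)*Q)*(10 + 3) = ((-13 + Q²)*Q)*13 = (Q*(-13 + Q²))*13 = 13*Q*(-13 + Q²))
3251122 - K(533) = 3251122 - 13*533*(-13 + 533²) = 3251122 - 13*533*(-13 + 284089) = 3251122 - 13*533*284076 = 3251122 - 1*1968362604 = 3251122 - 1968362604 = -1965111482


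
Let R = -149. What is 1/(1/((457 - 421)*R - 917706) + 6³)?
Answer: 923070/199383119 ≈ 0.0046296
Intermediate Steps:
1/(1/((457 - 421)*R - 917706) + 6³) = 1/(1/((457 - 421)*(-149) - 917706) + 6³) = 1/(1/(36*(-149) - 917706) + 216) = 1/(1/(-5364 - 917706) + 216) = 1/(1/(-923070) + 216) = 1/(-1/923070 + 216) = 1/(199383119/923070) = 923070/199383119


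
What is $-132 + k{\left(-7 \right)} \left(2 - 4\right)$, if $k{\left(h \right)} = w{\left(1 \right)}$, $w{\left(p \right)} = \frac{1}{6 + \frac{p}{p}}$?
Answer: $- \frac{926}{7} \approx -132.29$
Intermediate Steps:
$w{\left(p \right)} = \frac{1}{7}$ ($w{\left(p \right)} = \frac{1}{6 + 1} = \frac{1}{7}$)
$k{\left(h \right)} = \frac{1}{7}$
$-132 + k{\left(-7 \right)} \left(2 - 4\right) = -132 + \frac{2 - 4}{7} = -132 + \frac{1}{7} \left(-2\right) = -132 - \frac{2}{7} = - \frac{926}{7}$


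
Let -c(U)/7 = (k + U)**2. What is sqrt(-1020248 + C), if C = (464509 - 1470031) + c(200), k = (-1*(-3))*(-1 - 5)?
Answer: I*sqrt(2257638) ≈ 1502.5*I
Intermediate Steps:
k = -18 (k = 3*(-6) = -18)
c(U) = -7*(-18 + U)**2
C = -1237390 (C = (464509 - 1470031) - 7*(-18 + 200)**2 = -1005522 - 7*182**2 = -1005522 - 7*33124 = -1005522 - 231868 = -1237390)
sqrt(-1020248 + C) = sqrt(-1020248 - 1237390) = sqrt(-2257638) = I*sqrt(2257638)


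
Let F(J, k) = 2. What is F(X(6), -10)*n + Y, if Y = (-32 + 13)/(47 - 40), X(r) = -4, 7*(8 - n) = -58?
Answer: 209/7 ≈ 29.857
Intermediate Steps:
n = 114/7 (n = 8 - ⅐*(-58) = 8 + 58/7 = 114/7 ≈ 16.286)
Y = -19/7 ≈ -2.7143
F(X(6), -10)*n + Y = 2*(114/7) - 19/7 = 228/7 - 19/7 = 209/7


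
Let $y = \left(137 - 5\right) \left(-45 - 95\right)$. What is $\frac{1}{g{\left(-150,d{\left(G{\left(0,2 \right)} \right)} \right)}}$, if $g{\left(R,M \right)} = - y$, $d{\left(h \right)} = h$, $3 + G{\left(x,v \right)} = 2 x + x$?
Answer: $\frac{1}{18480} \approx 5.4113 \cdot 10^{-5}$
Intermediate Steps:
$G{\left(x,v \right)} = -3 + 3 x$ ($G{\left(x,v \right)} = -3 + \left(2 x + x\right) = -3 + 3 x$)
$y = -18480$ ($y = 132 \left(-140\right) = -18480$)
$g{\left(R,M \right)} = 18480$ ($g{\left(R,M \right)} = \left(-1\right) \left(-18480\right) = 18480$)
$\frac{1}{g{\left(-150,d{\left(G{\left(0,2 \right)} \right)} \right)}} = \frac{1}{18480}$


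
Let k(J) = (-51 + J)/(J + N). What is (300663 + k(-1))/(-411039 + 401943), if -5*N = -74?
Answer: -20745487/627624 ≈ -33.054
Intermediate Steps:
N = 74/5 (N = -⅕*(-74) = 74/5 ≈ 14.800)
k(J) = (-51 + J)/(74/5 + J) (k(J) = (-51 + J)/(J + 74/5) = (-51 + J)/(74/5 + J))
(300663 + k(-1))/(-411039 + 401943) = (300663 + 5*(-51 - 1)/(74 + 5*(-1)))/(-411039 + 401943) = (300663 + 5*(-52)/(74 - 5))/(-9096) = (300663 + 5*(-52)/69)*(-1/9096) = (300663 + 5*(1/69)*(-52))*(-1/9096) = (300663 - 260/69)*(-1/9096) = (20745487/69)*(-1/9096) = -20745487/627624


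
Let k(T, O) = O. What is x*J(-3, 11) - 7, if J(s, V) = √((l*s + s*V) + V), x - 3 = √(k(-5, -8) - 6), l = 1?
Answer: -7 - 5*√14 + 15*I ≈ -25.708 + 15.0*I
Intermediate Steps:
x = 3 + I*√14 (x = 3 + √(-8 - 6) = 3 + √(-14) = 3 + I*√14 ≈ 3.0 + 3.7417*I)
J(s, V) = √(V + s + V*s) (J(s, V) = √((1*s + s*V) + V) = √((s + V*s) + V) = √(V + s + V*s))
x*J(-3, 11) - 7 = (3 + I*√14)*√(11 - 3 + 11*(-3)) - 7 = (3 + I*√14)*√(11 - 3 - 33) - 7 = (3 + I*√14)*√(-25) - 7 = (3 + I*√14)*(5*I) - 7 = 5*I*(3 + I*√14) - 7 = -7 + 5*I*(3 + I*√14)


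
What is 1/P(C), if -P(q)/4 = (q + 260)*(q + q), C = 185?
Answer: -1/658600 ≈ -1.5184e-6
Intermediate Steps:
P(q) = -8*q*(260 + q) (P(q) = -4*(q + 260)*(q + q) = -4*(260 + q)*2*q = -8*q*(260 + q))
1/P(C) = 1/(-8*185*(260 + 185)) = 1/(-8*185*445) = 1/(-658600) = -1/658600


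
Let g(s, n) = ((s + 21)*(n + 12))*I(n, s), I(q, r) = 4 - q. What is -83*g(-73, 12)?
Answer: -828672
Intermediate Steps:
g(s, n) = (4 - n)*(12 + n)*(21 + s) (g(s, n) = ((s + 21)*(n + 12))*(4 - n) = ((21 + s)*(12 + n))*(4 - n) = ((12 + n)*(21 + s))*(4 - n) = (4 - n)*(12 + n)*(21 + s))
-83*g(-73, 12) = -(-83)*(-4 + 12)*(252 + 12*(-73) + 21*12 + 12*(-73)) = -(-83)*8*(252 - 876 + 252 - 876) = -(-83)*8*(-1248) = -83*9984 = -828672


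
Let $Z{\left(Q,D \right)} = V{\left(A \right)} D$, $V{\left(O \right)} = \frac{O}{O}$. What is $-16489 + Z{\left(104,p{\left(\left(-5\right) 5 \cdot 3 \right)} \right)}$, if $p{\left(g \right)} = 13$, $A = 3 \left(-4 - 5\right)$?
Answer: $-16476$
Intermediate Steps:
$A = -27$ ($A = 3 \left(-9\right) = -27$)
$V{\left(O \right)} = 1$
$Z{\left(Q,D \right)} = D$ ($Z{\left(Q,D \right)} = 1 D = D$)
$-16489 + Z{\left(104,p{\left(\left(-5\right) 5 \cdot 3 \right)} \right)} = -16489 + 13 = -16476$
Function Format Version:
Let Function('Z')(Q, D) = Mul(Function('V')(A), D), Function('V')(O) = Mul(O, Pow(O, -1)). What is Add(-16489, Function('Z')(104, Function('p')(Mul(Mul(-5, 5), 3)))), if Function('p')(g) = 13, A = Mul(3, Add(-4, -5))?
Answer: -16476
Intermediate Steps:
A = -27 (A = Mul(3, -9) = -27)
Function('V')(O) = 1
Function('Z')(Q, D) = D (Function('Z')(Q, D) = Mul(1, D) = D)
Add(-16489, Function('Z')(104, Function('p')(Mul(Mul(-5, 5), 3)))) = Add(-16489, 13) = -16476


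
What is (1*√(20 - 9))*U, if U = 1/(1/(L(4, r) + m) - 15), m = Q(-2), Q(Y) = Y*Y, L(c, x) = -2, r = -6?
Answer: -2*√11/29 ≈ -0.22873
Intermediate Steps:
Q(Y) = Y²
m = 4 (m = (-2)² = 4)
U = -2/29 (U = 1/(1/(-2 + 4) - 15) = 1/(1/2 - 15) = 1/(½ - 15) = 1/(-29/2) = -2/29 ≈ -0.068966)
(1*√(20 - 9))*U = (1*√(20 - 9))*(-2/29) = (1*√11)*(-2/29) = √11*(-2/29) = -2*√11/29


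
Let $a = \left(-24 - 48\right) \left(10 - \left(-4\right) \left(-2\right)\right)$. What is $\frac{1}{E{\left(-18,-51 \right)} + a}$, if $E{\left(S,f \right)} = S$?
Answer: $- \frac{1}{162} \approx -0.0061728$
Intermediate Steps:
$a = -144$ ($a = - 72 \left(10 - 8\right) = \left(-72\right) 2 = -144$)
$\frac{1}{E{\left(-18,-51 \right)} + a} = \frac{1}{-18 - 144} = \frac{1}{-162} = - \frac{1}{162}$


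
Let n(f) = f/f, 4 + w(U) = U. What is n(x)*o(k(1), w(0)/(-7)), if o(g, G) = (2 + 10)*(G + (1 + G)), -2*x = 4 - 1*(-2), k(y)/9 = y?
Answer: 180/7 ≈ 25.714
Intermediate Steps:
w(U) = -4 + U
k(y) = 9*y
x = -3 (x = -(4 - 1*(-2))/2 = -(4 + 2)/2 = -½*6 = -3)
o(g, G) = 12 + 24*G (o(g, G) = 12*(1 + 2*G) = 12 + 24*G)
n(f) = 1
n(x)*o(k(1), w(0)/(-7)) = 1*(12 + 24*((-4 + 0)/(-7))) = 1*(12 + 24*(-4*(-⅐))) = 1*(12 + 24*(4/7)) = 1*(12 + 96/7) = 1*(180/7) = 180/7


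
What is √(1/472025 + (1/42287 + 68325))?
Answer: √22222212956209839222661/570300605 ≈ 261.39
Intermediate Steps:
√(1/472025 + (1/42287 + 68325)) = √(1/472025 + 2889259276/42287) = √(1363802609796187/19960521175) = √22222212956209839222661/570300605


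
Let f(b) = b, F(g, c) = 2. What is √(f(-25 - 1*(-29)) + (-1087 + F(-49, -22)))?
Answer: I*√1081 ≈ 32.879*I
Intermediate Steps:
√(f(-25 - 1*(-29)) + (-1087 + F(-49, -22))) = √((-25 - 1*(-29)) + (-1087 + 2)) = √((-25 + 29) - 1085) = √(4 - 1085) = √(-1081) = I*√1081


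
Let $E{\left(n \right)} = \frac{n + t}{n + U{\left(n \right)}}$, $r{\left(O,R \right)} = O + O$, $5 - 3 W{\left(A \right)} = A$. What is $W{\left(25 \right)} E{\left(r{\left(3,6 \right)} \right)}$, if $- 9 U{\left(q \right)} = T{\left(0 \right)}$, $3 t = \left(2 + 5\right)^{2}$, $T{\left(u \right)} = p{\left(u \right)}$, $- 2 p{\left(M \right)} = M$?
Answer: $- \frac{670}{27} \approx -24.815$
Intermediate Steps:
$p{\left(M \right)} = - \frac{M}{2}$
$T{\left(u \right)} = - \frac{u}{2}$
$W{\left(A \right)} = \frac{5}{3} - \frac{A}{3}$
$t = \frac{49}{3}$ ($t = \frac{\left(2 + 5\right)^{2}}{3} = \frac{7^{2}}{3} = \frac{1}{3} \cdot 49 = \frac{49}{3} \approx 16.333$)
$U{\left(q \right)} = 0$ ($U{\left(q \right)} = - \frac{\left(- \frac{1}{2}\right) 0}{9} = \left(- \frac{1}{9}\right) 0 = 0$)
$r{\left(O,R \right)} = 2 O$
$E{\left(n \right)} = \frac{\frac{49}{3} + n}{n}$ ($E{\left(n \right)} = \frac{n + \frac{49}{3}}{n + 0} = \frac{\frac{49}{3} + n}{n}$)
$W{\left(25 \right)} E{\left(r{\left(3,6 \right)} \right)} = \left(\frac{5}{3} - \frac{25}{3}\right) \frac{\frac{49}{3} + 2 \cdot 3}{2 \cdot 3} = \left(\frac{5}{3} - \frac{25}{3}\right) \frac{\frac{49}{3} + 6}{6} = - \frac{20 \cdot \frac{1}{6} \cdot \frac{67}{3}}{3} = \left(- \frac{20}{3}\right) \frac{67}{18} = - \frac{670}{27}$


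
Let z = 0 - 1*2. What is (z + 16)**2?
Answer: 196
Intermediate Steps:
z = -2 (z = 0 - 2 = -2)
(z + 16)**2 = (-2 + 16)**2 = 14**2 = 196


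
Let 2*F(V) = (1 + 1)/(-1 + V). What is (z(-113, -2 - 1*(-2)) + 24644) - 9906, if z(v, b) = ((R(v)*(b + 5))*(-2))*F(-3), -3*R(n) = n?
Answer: 88993/6 ≈ 14832.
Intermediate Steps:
R(n) = -n/3
F(V) = 1/(-1 + V) (F(V) = ((1 + 1)/(-1 + V))/2 = (2/(-1 + V))/2 = 1/(-1 + V))
z(v, b) = -v*(5 + b)/6 (z(v, b) = (((-v/3)*(b + 5))*(-2))/(-1 - 3) = (((-v/3)*(5 + b))*(-2))/(-4) = (-v*(5 + b)/3*(-2))*(-¼) = (2*v*(5 + b)/3)*(-¼) = -v*(5 + b)/6)
(z(-113, -2 - 1*(-2)) + 24644) - 9906 = (-⅙*(-113)*(5 + (-2 - 1*(-2))) + 24644) - 9906 = (-⅙*(-113)*(5 + (-2 + 2)) + 24644) - 9906 = (-⅙*(-113)*(5 + 0) + 24644) - 9906 = (-⅙*(-113)*5 + 24644) - 9906 = (565/6 + 24644) - 9906 = 148429/6 - 9906 = 88993/6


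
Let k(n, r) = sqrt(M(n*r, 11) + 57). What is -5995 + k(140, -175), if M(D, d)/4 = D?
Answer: -5995 + I*sqrt(97943) ≈ -5995.0 + 312.96*I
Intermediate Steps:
M(D, d) = 4*D
k(n, r) = sqrt(57 + 4*n*r) (k(n, r) = sqrt(4*(n*r) + 57) = sqrt(4*n*r + 57) = sqrt(57 + 4*n*r))
-5995 + k(140, -175) = -5995 + sqrt(57 + 4*140*(-175)) = -5995 + sqrt(57 - 98000) = -5995 + sqrt(-97943) = -5995 + I*sqrt(97943)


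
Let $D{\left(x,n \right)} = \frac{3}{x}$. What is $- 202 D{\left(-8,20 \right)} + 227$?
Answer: $\frac{1211}{4} \approx 302.75$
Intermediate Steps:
$- 202 D{\left(-8,20 \right)} + 227 = - 202 \frac{3}{-8} + 227 = - 202 \cdot 3 \left(- \frac{1}{8}\right) + 227 = \left(-202\right) \left(- \frac{3}{8}\right) + 227 = \frac{303}{4} + 227 = \frac{1211}{4}$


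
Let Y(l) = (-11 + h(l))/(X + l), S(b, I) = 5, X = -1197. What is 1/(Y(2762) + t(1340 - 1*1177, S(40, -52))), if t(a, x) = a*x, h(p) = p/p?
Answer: 313/255093 ≈ 0.0012270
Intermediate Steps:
h(p) = 1
Y(l) = -10/(-1197 + l) (Y(l) = (-11 + 1)/(-1197 + l) = -10/(-1197 + l))
1/(Y(2762) + t(1340 - 1*1177, S(40, -52))) = 1/(-10/(-1197 + 2762) + (1340 - 1*1177)*5) = 1/(-10/1565 + (1340 - 1177)*5) = 1/(-10*1/1565 + 163*5) = 1/(-2/313 + 815) = 1/(255093/313) = 313/255093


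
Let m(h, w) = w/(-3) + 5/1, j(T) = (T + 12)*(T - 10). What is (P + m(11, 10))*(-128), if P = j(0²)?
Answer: 45440/3 ≈ 15147.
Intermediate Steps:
j(T) = (-10 + T)*(12 + T) (j(T) = (12 + T)*(-10 + T) = (-10 + T)*(12 + T))
P = -120 (P = -120 + (0²)² + 2*0² = -120 + 0² + 2*0 = -120 + 0 + 0 = -120)
m(h, w) = 5 - w/3 (m(h, w) = w*(-⅓) + 5*1 = -w/3 + 5 = 5 - w/3)
(P + m(11, 10))*(-128) = (-120 + (5 - ⅓*10))*(-128) = (-120 + (5 - 10/3))*(-128) = (-120 + 5/3)*(-128) = -355/3*(-128) = 45440/3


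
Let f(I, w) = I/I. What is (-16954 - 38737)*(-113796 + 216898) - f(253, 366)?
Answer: -5741853483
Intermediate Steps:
f(I, w) = 1
(-16954 - 38737)*(-113796 + 216898) - f(253, 366) = (-16954 - 38737)*(-113796 + 216898) - 1*1 = -55691*103102 - 1 = -5741853482 - 1 = -5741853483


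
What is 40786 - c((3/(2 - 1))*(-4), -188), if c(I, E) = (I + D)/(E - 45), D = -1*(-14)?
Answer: 9503140/233 ≈ 40786.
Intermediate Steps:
D = 14
c(I, E) = (14 + I)/(-45 + E) (c(I, E) = (I + 14)/(E - 45) = (14 + I)/(-45 + E))
40786 - c((3/(2 - 1))*(-4), -188) = 40786 - (14 + (3/(2 - 1))*(-4))/(-45 - 188) = 40786 - (14 + (3/1)*(-4))/(-233) = 40786 - (-1)*(14 + (3*1)*(-4))/233 = 40786 - (-1)*(14 + 3*(-4))/233 = 40786 - (-1)*(14 - 12)/233 = 40786 - (-1)*2/233 = 40786 - 1*(-2/233) = 40786 + 2/233 = 9503140/233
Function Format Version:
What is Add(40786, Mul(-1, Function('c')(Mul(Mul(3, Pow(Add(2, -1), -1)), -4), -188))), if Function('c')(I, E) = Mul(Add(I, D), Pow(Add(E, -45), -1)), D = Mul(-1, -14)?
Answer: Rational(9503140, 233) ≈ 40786.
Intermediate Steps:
D = 14
Function('c')(I, E) = Mul(Pow(Add(-45, E), -1), Add(14, I)) (Function('c')(I, E) = Mul(Add(I, 14), Pow(Add(E, -45), -1)) = Mul(Add(14, I), Pow(Add(-45, E), -1)) = Mul(Pow(Add(-45, E), -1), Add(14, I)))
Add(40786, Mul(-1, Function('c')(Mul(Mul(3, Pow(Add(2, -1), -1)), -4), -188))) = Add(40786, Mul(-1, Mul(Pow(Add(-45, -188), -1), Add(14, Mul(Mul(3, Pow(Add(2, -1), -1)), -4))))) = Add(40786, Mul(-1, Mul(Pow(-233, -1), Add(14, Mul(Mul(3, Pow(1, -1)), -4))))) = Add(40786, Mul(-1, Mul(Rational(-1, 233), Add(14, Mul(Mul(3, 1), -4))))) = Add(40786, Mul(-1, Mul(Rational(-1, 233), Add(14, Mul(3, -4))))) = Add(40786, Mul(-1, Mul(Rational(-1, 233), Add(14, -12)))) = Add(40786, Mul(-1, Mul(Rational(-1, 233), 2))) = Add(40786, Mul(-1, Rational(-2, 233))) = Add(40786, Rational(2, 233)) = Rational(9503140, 233)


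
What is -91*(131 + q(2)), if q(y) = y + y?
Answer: -12285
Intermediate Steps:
q(y) = 2*y
-91*(131 + q(2)) = -91*(131 + 2*2) = -91*(131 + 4) = -91*135 = -12285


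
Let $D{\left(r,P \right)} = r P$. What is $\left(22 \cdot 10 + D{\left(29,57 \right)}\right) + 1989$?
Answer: $3862$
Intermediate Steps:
$D{\left(r,P \right)} = P r$
$\left(22 \cdot 10 + D{\left(29,57 \right)}\right) + 1989 = \left(22 \cdot 10 + 57 \cdot 29\right) + 1989 = \left(220 + 1653\right) + 1989 = 1873 + 1989 = 3862$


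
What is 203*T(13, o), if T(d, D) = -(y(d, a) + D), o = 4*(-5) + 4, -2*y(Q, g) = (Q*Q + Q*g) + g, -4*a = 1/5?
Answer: 406609/20 ≈ 20330.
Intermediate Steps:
a = -1/20 (a = -1/(4*5) = -¼*⅕ = -1/20 ≈ -0.050000)
y(Q, g) = -g/2 - Q²/2 - Q*g/2 (y(Q, g) = -((Q*Q + Q*g) + g)/2 = -((Q² + Q*g) + g)/2 = -(g + Q² + Q*g)/2 = -g/2 - Q²/2 - Q*g/2)
o = -16 (o = -20 + 4 = -16)
T(d, D) = -1/40 + d²/2 - D - d/40 (T(d, D) = -((-½*(-1/20) - d²/2 - ½*d*(-1/20)) + D) = -((1/40 - d²/2 + d/40) + D) = -(1/40 + D - d²/2 + d/40) = -1/40 + d²/2 - D - d/40)
203*T(13, o) = 203*(-1/40 + (½)*13² - 1*(-16) - 1/40*13) = 203*(-1/40 + (½)*169 + 16 - 13/40) = 203*(-1/40 + 169/2 + 16 - 13/40) = 203*(2003/20) = 406609/20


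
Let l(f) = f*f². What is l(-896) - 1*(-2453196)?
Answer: -716869940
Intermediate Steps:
l(f) = f³
l(-896) - 1*(-2453196) = (-896)³ - 1*(-2453196) = -719323136 + 2453196 = -716869940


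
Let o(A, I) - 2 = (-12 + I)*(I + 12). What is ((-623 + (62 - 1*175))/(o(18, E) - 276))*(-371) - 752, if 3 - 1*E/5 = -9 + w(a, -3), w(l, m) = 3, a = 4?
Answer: -935408/1607 ≈ -582.08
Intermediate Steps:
E = 45 (E = 15 - 5*(-9 + 3) = 15 - 5*(-6) = 15 + 30 = 45)
o(A, I) = 2 + (-12 + I)*(12 + I) (o(A, I) = 2 + (-12 + I)*(I + 12) = 2 + (-12 + I)*(12 + I))
((-623 + (62 - 1*175))/(o(18, E) - 276))*(-371) - 752 = ((-623 + (62 - 1*175))/((-142 + 45²) - 276))*(-371) - 752 = ((-623 + (62 - 175))/((-142 + 2025) - 276))*(-371) - 752 = ((-623 - 113)/(1883 - 276))*(-371) - 752 = -736/1607*(-371) - 752 = 273056/1607 - 752 = -935408/1607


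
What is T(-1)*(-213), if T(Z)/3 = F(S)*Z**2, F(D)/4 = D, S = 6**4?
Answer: -3312576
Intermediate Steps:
S = 1296
F(D) = 4*D
T(Z) = 15552*Z**2 (T(Z) = 3*((4*1296)*Z**2) = 3*(5184*Z**2) = 15552*Z**2)
T(-1)*(-213) = (15552*(-1)**2)*(-213) = (15552*1)*(-213) = 15552*(-213) = -3312576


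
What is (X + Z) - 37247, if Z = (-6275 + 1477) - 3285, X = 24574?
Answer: -20756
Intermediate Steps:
Z = -8083 (Z = -4798 - 3285 = -8083)
(X + Z) - 37247 = (24574 - 8083) - 37247 = 16491 - 37247 = -20756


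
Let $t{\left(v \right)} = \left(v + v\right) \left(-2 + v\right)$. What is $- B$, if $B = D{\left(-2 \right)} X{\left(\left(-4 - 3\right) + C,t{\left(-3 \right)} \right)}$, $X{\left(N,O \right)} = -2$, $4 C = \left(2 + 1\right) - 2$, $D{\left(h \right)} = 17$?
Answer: $34$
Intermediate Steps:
$C = \frac{1}{4}$ ($C = \frac{\left(2 + 1\right) - 2}{4} = \frac{3 - 2}{4} = \frac{1}{4} \cdot 1 = \frac{1}{4} \approx 0.25$)
$t{\left(v \right)} = 2 v \left(-2 + v\right)$
$B = -34$ ($B = 17 \left(-2\right) = -34$)
$- B = \left(-1\right) \left(-34\right) = 34$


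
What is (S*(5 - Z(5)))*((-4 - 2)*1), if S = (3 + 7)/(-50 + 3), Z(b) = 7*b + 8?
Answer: -2280/47 ≈ -48.511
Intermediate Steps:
Z(b) = 8 + 7*b
S = -10/47 (S = 10/(-47) = 10*(-1/47) = -10/47 ≈ -0.21277)
(S*(5 - Z(5)))*((-4 - 2)*1) = (-10*(5 - (8 + 7*5))/47)*((-4 - 2)*1) = (-10*(5 - (8 + 35))/47)*(-6*1) = -10*(5 - 1*43)/47*(-6) = -10*(5 - 43)/47*(-6) = -10/47*(-38)*(-6) = (380/47)*(-6) = -2280/47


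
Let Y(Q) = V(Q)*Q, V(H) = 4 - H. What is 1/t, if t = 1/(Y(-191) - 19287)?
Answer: -56532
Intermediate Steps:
Y(Q) = Q*(4 - Q) (Y(Q) = (4 - Q)*Q = Q*(4 - Q))
t = -1/56532 (t = 1/(-191*(4 - 1*(-191)) - 19287) = 1/(-191*(4 + 191) - 19287) = 1/(-191*195 - 19287) = 1/(-37245 - 19287) = 1/(-56532) = -1/56532 ≈ -1.7689e-5)
1/t = 1/(-1/56532) = -56532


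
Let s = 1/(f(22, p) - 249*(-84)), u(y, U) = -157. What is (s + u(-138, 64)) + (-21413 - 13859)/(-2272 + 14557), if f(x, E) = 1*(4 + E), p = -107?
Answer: -3144390272/19668285 ≈ -159.87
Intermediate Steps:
f(x, E) = 4 + E
s = 1/20813 (s = 1/((4 - 107) - 249*(-84)) = 1/(-103 + 20916) = 1/20813 ≈ 4.8047e-5)
(s + u(-138, 64)) + (-21413 - 13859)/(-2272 + 14557) = (1/20813 - 157) + (-21413 - 13859)/(-2272 + 14557) = -3267640/20813 - 35272/12285 = -3144390272/19668285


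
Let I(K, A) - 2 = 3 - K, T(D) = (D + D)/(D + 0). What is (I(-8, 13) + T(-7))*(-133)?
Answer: -1995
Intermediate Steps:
T(D) = 2 (T(D) = (2*D)/D = 2)
I(K, A) = 5 - K (I(K, A) = 2 + (3 - K) = 5 - K)
(I(-8, 13) + T(-7))*(-133) = ((5 - 1*(-8)) + 2)*(-133) = ((5 + 8) + 2)*(-133) = (13 + 2)*(-133) = 15*(-133) = -1995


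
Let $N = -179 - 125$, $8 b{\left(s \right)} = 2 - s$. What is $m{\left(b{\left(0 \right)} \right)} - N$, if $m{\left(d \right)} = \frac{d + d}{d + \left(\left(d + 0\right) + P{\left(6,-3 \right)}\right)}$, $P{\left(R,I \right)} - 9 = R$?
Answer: $\frac{9425}{31} \approx 304.03$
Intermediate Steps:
$P{\left(R,I \right)} = 9 + R$
$b{\left(s \right)} = \frac{1}{4} - \frac{s}{8}$ ($b{\left(s \right)} = \frac{2 - s}{8} = \frac{1}{4} - \frac{s}{8}$)
$m{\left(d \right)} = \frac{2 d}{15 + 2 d}$ ($m{\left(d \right)} = \frac{d + d}{d + \left(\left(d + 0\right) + \left(9 + 6\right)\right)} = \frac{2 d}{d + \left(d + 15\right)} = \frac{2 d}{d + \left(15 + d\right)} = \frac{2 d}{15 + 2 d}$)
$N = -304$
$m{\left(b{\left(0 \right)} \right)} - N = \frac{2 \left(\frac{1}{4} - 0\right)}{15 + 2 \left(\frac{1}{4} - 0\right)} - -304 = \frac{2 \left(\frac{1}{4} + 0\right)}{15 + 2 \left(\frac{1}{4} + 0\right)} + 304 = 2 \cdot \frac{1}{4} \frac{1}{15 + 2 \cdot \frac{1}{4}} + 304 = 2 \cdot \frac{1}{4} \frac{1}{15 + \frac{1}{2}} + 304 = 2 \cdot \frac{1}{4} \frac{1}{\frac{31}{2}} + 304 = 2 \cdot \frac{1}{4} \cdot \frac{2}{31} + 304 = \frac{1}{31} + 304 = \frac{9425}{31}$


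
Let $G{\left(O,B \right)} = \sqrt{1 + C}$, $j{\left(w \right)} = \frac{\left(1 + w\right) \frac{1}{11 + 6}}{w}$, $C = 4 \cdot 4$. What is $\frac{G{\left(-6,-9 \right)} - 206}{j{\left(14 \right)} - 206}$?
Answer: $\frac{49028}{49013} - \frac{238 \sqrt{17}}{49013} \approx 0.98028$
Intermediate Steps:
$C = 16$
$j{\left(w \right)} = \frac{\frac{1}{17} + \frac{w}{17}}{w}$ ($j{\left(w \right)} = \frac{\left(1 + w\right) \frac{1}{17}}{w} = \frac{\frac{1}{17} + \frac{w}{17}}{w}$)
$G{\left(O,B \right)} = \sqrt{17}$ ($G{\left(O,B \right)} = \sqrt{1 + 16} = \sqrt{17}$)
$\frac{G{\left(-6,-9 \right)} - 206}{j{\left(14 \right)} - 206} = \frac{\sqrt{17} - 206}{\frac{1 + 14}{17 \cdot 14} - 206} = \frac{-206 + \sqrt{17}}{\frac{1}{17} \cdot \frac{1}{14} \cdot 15 - 206} = \frac{-206 + \sqrt{17}}{\frac{15}{238} - 206} = \frac{-206 + \sqrt{17}}{- \frac{49013}{238}} = \left(-206 + \sqrt{17}\right) \left(- \frac{238}{49013}\right) = \frac{49028}{49013} - \frac{238 \sqrt{17}}{49013}$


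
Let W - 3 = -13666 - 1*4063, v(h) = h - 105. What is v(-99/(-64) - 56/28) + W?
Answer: -1141213/64 ≈ -17831.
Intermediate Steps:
v(h) = -105 + h
W = -17726 (W = 3 + (-13666 - 1*4063) = 3 + (-13666 - 4063) = 3 - 17729 = -17726)
v(-99/(-64) - 56/28) + W = (-105 + (-99/(-64) - 56/28)) - 17726 = (-105 + (-99*(-1/64) - 56*1/28)) - 17726 = (-105 + (99/64 - 2)) - 17726 = (-105 - 29/64) - 17726 = -6749/64 - 17726 = -1141213/64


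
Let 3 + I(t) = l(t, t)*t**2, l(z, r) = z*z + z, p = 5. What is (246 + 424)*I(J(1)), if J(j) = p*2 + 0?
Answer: 7367990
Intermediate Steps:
l(z, r) = z + z**2 (l(z, r) = z**2 + z = z + z**2)
J(j) = 10 (J(j) = 5*2 + 0 = 10 + 0 = 10)
I(t) = -3 + t**3*(1 + t) (I(t) = -3 + (t*(1 + t))*t**2 = -3 + t**3*(1 + t))
(246 + 424)*I(J(1)) = (246 + 424)*(-3 + 10**3*(1 + 10)) = 670*(-3 + 1000*11) = 670*(-3 + 11000) = 670*10997 = 7367990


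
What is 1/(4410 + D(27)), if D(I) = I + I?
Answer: 1/4464 ≈ 0.00022401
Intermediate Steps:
D(I) = 2*I
1/(4410 + D(27)) = 1/(4410 + 2*27) = 1/(4410 + 54) = 1/4464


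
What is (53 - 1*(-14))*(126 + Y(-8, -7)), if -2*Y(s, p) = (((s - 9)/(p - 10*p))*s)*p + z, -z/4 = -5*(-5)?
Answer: 110684/9 ≈ 12298.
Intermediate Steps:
z = -100 (z = -(-20)*(-5) = -4*25 = -100)
Y(s, p) = 50 + s*(-9 + s)/18 (Y(s, p) = -((((s - 9)/(p - 10*p))*s)*p - 100)/2 = -((((-9 + s)/((-9*p)))*s)*p - 100)/2 = -((((-9 + s)*(-1/(9*p)))*s)*p - 100)/2 = -(((-(-9 + s)/(9*p))*s)*p - 100)/2 = -((-s*(-9 + s)/(9*p))*p - 100)/2 = -(-s*(-9 + s)/9 - 100)/2 = -(-100 - s*(-9 + s)/9)/2 = 50 + s*(-9 + s)/18)
(53 - 1*(-14))*(126 + Y(-8, -7)) = (53 - 1*(-14))*(126 + (50 - 1/2*(-8) + (1/18)*(-8)**2)) = (53 + 14)*(126 + (50 + 4 + (1/18)*64)) = 67*(126 + (50 + 4 + 32/9)) = 67*(126 + 518/9) = 67*(1652/9) = 110684/9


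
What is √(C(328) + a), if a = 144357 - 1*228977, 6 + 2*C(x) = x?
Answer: I*√84459 ≈ 290.62*I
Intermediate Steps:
C(x) = -3 + x/2
a = -84620 (a = 144357 - 228977 = -84620)
√(C(328) + a) = √((-3 + (½)*328) - 84620) = √((-3 + 164) - 84620) = √(161 - 84620) = √(-84459) = I*√84459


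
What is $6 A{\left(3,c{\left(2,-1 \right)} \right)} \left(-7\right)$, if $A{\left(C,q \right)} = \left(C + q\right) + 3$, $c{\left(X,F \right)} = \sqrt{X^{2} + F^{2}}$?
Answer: $-252 - 42 \sqrt{5} \approx -345.92$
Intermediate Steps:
$c{\left(X,F \right)} = \sqrt{F^{2} + X^{2}}$
$A{\left(C,q \right)} = 3 + C + q$
$6 A{\left(3,c{\left(2,-1 \right)} \right)} \left(-7\right) = 6 \left(3 + 3 + \sqrt{\left(-1\right)^{2} + 2^{2}}\right) \left(-7\right) = 6 \left(3 + 3 + \sqrt{1 + 4}\right) \left(-7\right) = 6 \left(3 + 3 + \sqrt{5}\right) \left(-7\right) = 6 \left(6 + \sqrt{5}\right) \left(-7\right) = \left(36 + 6 \sqrt{5}\right) \left(-7\right) = -252 - 42 \sqrt{5}$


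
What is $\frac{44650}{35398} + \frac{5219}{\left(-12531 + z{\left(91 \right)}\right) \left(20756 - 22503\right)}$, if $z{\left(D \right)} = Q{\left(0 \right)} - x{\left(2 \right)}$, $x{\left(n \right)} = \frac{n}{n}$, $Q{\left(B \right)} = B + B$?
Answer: $\frac{488862615381}{387491357396} \approx 1.2616$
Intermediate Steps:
$Q{\left(B \right)} = 2 B$
$x{\left(n \right)} = 1$
$z{\left(D \right)} = -1$ ($z{\left(D \right)} = 2 \cdot 0 - 1 = 0 - 1 = -1$)
$\frac{44650}{35398} + \frac{5219}{\left(-12531 + z{\left(91 \right)}\right) \left(20756 - 22503\right)} = \frac{44650}{35398} + \frac{5219}{\left(-12531 - 1\right) \left(20756 - 22503\right)} = 44650 \cdot \frac{1}{35398} + \frac{5219}{\left(-12532\right) \left(-1747\right)} = \frac{22325}{17699} + \frac{5219}{21893404} = \frac{488862615381}{387491357396}$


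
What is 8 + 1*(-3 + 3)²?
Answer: 8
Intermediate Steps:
8 + 1*(-3 + 3)² = 8 + 1*0² = 8 + 1*0 = 8 + 0 = 8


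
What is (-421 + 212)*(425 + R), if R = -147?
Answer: -58102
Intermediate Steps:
(-421 + 212)*(425 + R) = (-421 + 212)*(425 - 147) = -209*278 = -58102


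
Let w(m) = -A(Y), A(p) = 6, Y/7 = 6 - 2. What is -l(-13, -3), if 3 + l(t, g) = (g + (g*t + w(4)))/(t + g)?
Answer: 39/8 ≈ 4.8750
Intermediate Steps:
Y = 28 (Y = 7*(6 - 2) = 7*4 = 28)
w(m) = -6 (w(m) = -1*6 = -6)
l(t, g) = -3 + (-6 + g + g*t)/(g + t) (l(t, g) = -3 + (g + (g*t - 6))/(t + g) = -3 + (g + (-6 + g*t))/(g + t) = -3 + (-6 + g + g*t)/(g + t))
-l(-13, -3) = -(-6 - 3*(-13) - 2*(-3) - 3*(-13))/(-3 - 13) = -(-6 + 39 + 6 + 39)/(-16) = -(-1)*78/16 = -1*(-39/8) = 39/8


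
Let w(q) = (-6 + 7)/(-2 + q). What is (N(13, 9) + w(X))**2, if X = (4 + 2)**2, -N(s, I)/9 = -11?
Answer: 11336689/1156 ≈ 9806.8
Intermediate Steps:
N(s, I) = 99 (N(s, I) = -9*(-11) = 99)
X = 36 (X = 6**2 = 36)
w(q) = 1/(-2 + q)
(N(13, 9) + w(X))**2 = (99 + 1/(-2 + 36))**2 = (99 + 1/34)**2 = (3367/34)**2 = 11336689/1156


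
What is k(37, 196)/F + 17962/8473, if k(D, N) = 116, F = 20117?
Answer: 362324422/170451341 ≈ 2.1257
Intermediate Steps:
k(37, 196)/F + 17962/8473 = 116/20117 + 17962/8473 = 362324422/170451341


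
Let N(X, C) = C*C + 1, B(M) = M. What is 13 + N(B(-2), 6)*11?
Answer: 420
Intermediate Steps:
N(X, C) = 1 + C² (N(X, C) = C² + 1 = 1 + C²)
13 + N(B(-2), 6)*11 = 13 + (1 + 6²)*11 = 13 + (1 + 36)*11 = 13 + 37*11 = 13 + 407 = 420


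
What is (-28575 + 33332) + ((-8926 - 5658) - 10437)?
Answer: -20264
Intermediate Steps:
(-28575 + 33332) + ((-8926 - 5658) - 10437) = 4757 + (-14584 - 10437) = 4757 - 25021 = -20264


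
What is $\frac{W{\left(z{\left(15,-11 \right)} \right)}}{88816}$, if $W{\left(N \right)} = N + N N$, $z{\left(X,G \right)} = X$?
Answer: $\frac{15}{5551} \approx 0.0027022$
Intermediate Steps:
$W{\left(N \right)} = N + N^{2}$
$\frac{W{\left(z{\left(15,-11 \right)} \right)}}{88816} = \frac{15 \left(1 + 15\right)}{88816} = 15 \cdot 16 \cdot \frac{1}{88816} = 240 \cdot \frac{1}{88816} = \frac{15}{5551}$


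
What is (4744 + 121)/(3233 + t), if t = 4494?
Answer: 4865/7727 ≈ 0.62961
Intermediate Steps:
(4744 + 121)/(3233 + t) = (4744 + 121)/(3233 + 4494) = 4865/7727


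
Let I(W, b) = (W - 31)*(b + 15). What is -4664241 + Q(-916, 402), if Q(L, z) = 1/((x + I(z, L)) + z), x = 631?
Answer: -1554302342359/333238 ≈ -4.6642e+6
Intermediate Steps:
I(W, b) = (-31 + W)*(15 + b)
Q(L, z) = 1/(166 - 31*L + 16*z + L*z) (Q(L, z) = 1/((631 + (-465 - 31*L + 15*z + z*L)) + z) = 1/((631 + (-465 - 31*L + 15*z + L*z)) + z) = 1/((166 - 31*L + 15*z + L*z) + z) = 1/(166 - 31*L + 16*z + L*z))
-4664241 + Q(-916, 402) = -4664241 + 1/(166 - 31*(-916) + 16*402 - 916*402) = -4664241 + 1/(166 + 28396 + 6432 - 368232) = -4664241 + 1/(-333238) = -4664241 - 1/333238 = -1554302342359/333238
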